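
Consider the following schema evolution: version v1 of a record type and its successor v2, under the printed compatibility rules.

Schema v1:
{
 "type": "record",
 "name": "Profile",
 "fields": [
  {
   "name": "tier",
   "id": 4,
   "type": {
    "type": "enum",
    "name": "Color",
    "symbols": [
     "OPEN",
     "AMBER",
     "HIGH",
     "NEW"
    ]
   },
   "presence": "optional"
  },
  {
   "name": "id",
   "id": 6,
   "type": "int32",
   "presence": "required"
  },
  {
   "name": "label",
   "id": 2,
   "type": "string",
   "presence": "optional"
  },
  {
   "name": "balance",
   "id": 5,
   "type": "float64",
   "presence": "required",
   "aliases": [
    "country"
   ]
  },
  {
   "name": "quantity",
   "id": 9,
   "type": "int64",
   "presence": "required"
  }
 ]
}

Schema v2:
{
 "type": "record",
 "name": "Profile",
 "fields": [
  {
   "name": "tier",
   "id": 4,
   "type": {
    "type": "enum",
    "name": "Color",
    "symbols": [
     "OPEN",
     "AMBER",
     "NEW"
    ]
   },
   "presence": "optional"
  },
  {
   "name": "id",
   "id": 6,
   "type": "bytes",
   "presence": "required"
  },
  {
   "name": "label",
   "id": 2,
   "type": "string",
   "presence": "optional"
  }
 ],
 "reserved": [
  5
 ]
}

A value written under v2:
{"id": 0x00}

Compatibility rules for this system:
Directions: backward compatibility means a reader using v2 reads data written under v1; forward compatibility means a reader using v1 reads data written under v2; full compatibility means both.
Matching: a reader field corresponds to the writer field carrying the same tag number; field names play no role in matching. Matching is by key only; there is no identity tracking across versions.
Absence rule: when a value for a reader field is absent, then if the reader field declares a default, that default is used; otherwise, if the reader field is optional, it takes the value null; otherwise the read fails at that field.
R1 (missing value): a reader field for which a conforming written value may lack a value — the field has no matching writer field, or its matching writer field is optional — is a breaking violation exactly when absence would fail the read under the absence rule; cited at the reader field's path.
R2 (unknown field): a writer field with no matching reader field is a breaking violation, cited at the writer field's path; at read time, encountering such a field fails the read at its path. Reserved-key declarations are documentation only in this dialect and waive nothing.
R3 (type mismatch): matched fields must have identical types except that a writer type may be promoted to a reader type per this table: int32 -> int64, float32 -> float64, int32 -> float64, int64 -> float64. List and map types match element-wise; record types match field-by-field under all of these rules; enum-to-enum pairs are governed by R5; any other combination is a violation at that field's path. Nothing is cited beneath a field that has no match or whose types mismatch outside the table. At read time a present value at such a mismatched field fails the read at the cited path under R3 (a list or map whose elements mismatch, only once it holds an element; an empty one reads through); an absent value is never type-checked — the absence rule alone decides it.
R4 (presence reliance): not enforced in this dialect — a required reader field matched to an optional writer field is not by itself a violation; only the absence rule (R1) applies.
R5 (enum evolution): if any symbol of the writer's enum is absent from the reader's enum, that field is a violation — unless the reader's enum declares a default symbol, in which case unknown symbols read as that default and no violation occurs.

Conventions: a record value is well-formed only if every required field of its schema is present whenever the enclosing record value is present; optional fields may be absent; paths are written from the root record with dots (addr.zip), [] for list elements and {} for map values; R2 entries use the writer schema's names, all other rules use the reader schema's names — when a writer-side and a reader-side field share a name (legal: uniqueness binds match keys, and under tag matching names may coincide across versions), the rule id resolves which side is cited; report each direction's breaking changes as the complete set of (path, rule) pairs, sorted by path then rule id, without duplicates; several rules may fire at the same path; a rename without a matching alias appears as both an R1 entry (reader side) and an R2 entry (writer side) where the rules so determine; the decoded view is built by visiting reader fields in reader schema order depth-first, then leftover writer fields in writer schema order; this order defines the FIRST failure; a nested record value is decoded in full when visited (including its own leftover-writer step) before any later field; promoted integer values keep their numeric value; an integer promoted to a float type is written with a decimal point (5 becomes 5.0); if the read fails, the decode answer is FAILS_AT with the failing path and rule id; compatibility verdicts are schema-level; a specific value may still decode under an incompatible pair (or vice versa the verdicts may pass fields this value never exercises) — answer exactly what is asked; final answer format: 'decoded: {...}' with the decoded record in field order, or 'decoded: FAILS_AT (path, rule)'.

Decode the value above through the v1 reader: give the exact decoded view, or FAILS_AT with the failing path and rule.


decoded: FAILS_AT (id, R3)

the writer's type comes first in each Profile pair
decoding the Profile value with the v1 reader:
  tier := null (absent, optional -> null)
  read fails at id under R3
  => FAILS_AT (id, R3)
ruling out the remaining Profile differences:
  enum Color (field tier in record Profile): symbol HIGH removed -> changes Profile's schema-level verdicts only — the decode of this value is the same
  removed field balance from record Profile (its key 5 joins the reserved list) -> changes Profile's schema-level verdicts only — the decode of this value is the same
  removed field quantity from record Profile -> changes Profile's schema-level verdicts only — the decode of this value is the same


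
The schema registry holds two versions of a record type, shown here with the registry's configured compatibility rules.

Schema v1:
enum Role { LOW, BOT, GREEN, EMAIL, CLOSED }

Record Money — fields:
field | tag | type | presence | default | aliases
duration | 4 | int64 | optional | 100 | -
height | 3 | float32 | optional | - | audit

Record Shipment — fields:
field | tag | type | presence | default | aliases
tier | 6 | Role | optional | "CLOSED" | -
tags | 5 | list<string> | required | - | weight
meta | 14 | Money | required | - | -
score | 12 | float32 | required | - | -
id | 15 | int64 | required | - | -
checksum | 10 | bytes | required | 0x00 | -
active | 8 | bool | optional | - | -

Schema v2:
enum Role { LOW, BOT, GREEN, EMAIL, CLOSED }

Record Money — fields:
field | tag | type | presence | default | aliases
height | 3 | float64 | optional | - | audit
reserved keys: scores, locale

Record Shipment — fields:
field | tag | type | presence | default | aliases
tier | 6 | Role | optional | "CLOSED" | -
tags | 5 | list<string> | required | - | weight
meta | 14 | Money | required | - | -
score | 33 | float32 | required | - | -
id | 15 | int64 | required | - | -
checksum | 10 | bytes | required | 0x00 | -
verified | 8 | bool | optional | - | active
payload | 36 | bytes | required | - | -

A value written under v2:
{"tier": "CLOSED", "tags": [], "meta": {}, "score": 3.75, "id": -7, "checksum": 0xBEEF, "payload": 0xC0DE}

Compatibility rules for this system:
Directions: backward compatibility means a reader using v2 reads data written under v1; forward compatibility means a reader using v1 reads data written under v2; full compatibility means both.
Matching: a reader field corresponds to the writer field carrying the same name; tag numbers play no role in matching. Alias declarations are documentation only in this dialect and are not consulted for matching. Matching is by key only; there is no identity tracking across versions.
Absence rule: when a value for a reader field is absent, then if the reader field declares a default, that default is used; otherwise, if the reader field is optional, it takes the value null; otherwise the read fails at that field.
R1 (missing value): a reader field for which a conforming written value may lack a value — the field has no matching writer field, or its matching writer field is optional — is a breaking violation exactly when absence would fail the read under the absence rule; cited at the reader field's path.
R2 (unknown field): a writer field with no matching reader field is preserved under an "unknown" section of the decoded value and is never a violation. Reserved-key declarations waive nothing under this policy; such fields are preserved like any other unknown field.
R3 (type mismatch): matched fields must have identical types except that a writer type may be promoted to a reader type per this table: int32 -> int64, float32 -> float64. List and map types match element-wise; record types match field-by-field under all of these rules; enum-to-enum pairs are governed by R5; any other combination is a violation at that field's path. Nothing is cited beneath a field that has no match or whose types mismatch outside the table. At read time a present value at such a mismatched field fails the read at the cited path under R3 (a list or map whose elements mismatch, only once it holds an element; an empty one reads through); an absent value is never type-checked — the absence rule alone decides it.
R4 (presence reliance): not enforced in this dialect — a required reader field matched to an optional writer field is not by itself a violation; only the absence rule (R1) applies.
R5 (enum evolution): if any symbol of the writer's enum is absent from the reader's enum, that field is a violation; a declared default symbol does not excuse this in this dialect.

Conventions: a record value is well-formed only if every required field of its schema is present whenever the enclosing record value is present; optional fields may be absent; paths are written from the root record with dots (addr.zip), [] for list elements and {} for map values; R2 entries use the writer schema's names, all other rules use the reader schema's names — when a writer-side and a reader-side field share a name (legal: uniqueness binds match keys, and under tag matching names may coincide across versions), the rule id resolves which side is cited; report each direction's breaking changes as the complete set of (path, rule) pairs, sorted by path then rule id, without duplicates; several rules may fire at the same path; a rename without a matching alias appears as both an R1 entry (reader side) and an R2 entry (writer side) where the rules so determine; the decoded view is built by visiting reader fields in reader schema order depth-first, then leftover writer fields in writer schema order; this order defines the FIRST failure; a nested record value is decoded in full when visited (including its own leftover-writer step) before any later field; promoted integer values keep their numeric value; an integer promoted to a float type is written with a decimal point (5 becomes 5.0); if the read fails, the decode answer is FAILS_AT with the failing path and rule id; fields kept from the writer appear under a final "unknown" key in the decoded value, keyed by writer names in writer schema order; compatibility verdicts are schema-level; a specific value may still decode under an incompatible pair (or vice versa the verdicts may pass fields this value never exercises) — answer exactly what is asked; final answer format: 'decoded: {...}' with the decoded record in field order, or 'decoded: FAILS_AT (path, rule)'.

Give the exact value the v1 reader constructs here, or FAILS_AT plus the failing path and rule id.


decoded: {"tier": "CLOSED", "tags": [], "meta": {"duration": 100, "height": null}, "score": 3.75, "id": -7, "checksum": 0xBEEF, "active": null, "unknown": {"payload": 0xC0DE}}

arrows below run writer -> reader for Shipment
decode (reader v1):
  tier := "CLOSED"
  tags := []
  meta.duration := 100 (no value, default fills)
  meta.height := null (not supplied -> null)
  score := 3.75
  id := -7
  checksum := 0xBEEF
  active := null (not supplied -> null)
  writer payload: kept under "unknown"
  => decoded: {"tier": "CLOSED", "tags": [], "meta": {"duration": 100, "height": null}, "score": 3.75, "id": -7, "checksum": 0xBEEF, "active": null, "unknown": {"payload": 0xC0DE}}
checking off the Shipment differences that do not matter here:
  renamed field active to verified in record Shipment (alias active declared on the renamed field) -> inert under this dialect — no rule fires on Shipment and the result does not move
  removed field duration from record Money -> inert under this dialect — no rule fires on Shipment and the result does not move
  field height in record Money: type float32 changed to float64 -> a verdict-level change on Shipment — the shown value reads the same
  field score in record Shipment: tag 12 changed to 33 -> inert under this dialect — no rule fires on Shipment and the result does not move


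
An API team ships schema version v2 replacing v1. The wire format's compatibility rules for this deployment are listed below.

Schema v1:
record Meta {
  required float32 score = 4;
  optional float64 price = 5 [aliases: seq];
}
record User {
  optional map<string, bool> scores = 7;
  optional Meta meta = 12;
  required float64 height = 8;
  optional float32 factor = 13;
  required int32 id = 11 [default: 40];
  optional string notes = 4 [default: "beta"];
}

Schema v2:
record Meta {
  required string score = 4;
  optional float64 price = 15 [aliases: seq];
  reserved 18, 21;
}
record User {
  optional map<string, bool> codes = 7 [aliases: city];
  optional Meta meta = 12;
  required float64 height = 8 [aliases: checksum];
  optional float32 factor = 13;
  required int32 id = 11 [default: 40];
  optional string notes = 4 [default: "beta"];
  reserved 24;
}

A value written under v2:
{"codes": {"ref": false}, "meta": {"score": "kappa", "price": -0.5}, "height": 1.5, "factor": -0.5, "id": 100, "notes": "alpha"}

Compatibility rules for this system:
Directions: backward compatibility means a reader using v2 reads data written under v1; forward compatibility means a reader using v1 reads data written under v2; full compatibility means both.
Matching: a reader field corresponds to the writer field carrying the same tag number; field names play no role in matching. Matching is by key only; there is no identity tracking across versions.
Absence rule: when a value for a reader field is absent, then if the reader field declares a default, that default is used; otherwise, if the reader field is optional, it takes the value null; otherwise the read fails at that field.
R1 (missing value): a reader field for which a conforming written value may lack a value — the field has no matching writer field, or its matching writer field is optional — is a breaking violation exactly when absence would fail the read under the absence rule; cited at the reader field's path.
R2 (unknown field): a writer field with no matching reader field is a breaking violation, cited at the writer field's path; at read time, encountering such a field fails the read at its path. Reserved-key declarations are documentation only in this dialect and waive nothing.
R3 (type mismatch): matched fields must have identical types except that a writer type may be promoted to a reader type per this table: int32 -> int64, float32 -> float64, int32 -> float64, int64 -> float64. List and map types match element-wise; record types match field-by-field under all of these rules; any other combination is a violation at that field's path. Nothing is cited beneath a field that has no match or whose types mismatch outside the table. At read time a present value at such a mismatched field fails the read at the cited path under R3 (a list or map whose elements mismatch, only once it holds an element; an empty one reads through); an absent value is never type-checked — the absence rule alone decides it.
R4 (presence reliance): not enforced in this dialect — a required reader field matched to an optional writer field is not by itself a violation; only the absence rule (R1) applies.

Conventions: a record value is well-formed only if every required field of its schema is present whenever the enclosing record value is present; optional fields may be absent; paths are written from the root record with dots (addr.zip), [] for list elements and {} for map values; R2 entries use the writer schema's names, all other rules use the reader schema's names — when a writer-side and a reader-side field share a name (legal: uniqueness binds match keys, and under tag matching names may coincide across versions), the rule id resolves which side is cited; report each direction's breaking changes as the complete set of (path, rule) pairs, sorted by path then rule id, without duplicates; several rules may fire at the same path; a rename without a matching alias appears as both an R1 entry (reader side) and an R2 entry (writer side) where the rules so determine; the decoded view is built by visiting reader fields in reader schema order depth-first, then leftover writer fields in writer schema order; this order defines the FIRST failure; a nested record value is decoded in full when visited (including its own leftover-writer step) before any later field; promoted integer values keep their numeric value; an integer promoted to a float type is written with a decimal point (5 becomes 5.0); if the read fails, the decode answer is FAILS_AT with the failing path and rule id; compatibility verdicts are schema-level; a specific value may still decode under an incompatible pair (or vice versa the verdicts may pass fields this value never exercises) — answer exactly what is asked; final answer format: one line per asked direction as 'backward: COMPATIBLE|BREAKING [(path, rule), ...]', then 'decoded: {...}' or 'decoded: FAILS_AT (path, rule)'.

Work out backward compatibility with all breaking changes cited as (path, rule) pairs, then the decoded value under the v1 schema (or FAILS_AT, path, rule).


backward: BREAKING [(meta.price, R2), (meta.score, R3)]; decoded: FAILS_AT (meta.score, R3)

in User below, arrows point writer -> reader
backward for User (reader v2, writer v1):
  map<string, bool> -> map<string, bool>, writer optional: codes aligns to scores
  Meta -> Meta, writer optional: meta aligns to meta
  float64 -> float64, writer required: height aligns to height
  float32 -> float32, writer optional: factor aligns to factor
  int32 -> int32, writer required: id aligns to id
  string -> string, writer optional: notes aligns to notes
  float32 -> string, writer required: meta.score aligns to meta.score
  meta.price has no writer counterpart
  leftover writer field: meta.price
  breaking: (meta.price, R2)
  breaking: (meta.score, R3)
  => backward: BREAKING (2)
decode walk for User under reader schema v1:
  scores := {"ref": false} (from writer codes)
  read fails at meta.score under R3
  => FAILS_AT (meta.score, R3)
diffs on User not affecting the asked answer:
  renamed field scores to codes in record User -> triggers nothing under User's printed rules — same verdict


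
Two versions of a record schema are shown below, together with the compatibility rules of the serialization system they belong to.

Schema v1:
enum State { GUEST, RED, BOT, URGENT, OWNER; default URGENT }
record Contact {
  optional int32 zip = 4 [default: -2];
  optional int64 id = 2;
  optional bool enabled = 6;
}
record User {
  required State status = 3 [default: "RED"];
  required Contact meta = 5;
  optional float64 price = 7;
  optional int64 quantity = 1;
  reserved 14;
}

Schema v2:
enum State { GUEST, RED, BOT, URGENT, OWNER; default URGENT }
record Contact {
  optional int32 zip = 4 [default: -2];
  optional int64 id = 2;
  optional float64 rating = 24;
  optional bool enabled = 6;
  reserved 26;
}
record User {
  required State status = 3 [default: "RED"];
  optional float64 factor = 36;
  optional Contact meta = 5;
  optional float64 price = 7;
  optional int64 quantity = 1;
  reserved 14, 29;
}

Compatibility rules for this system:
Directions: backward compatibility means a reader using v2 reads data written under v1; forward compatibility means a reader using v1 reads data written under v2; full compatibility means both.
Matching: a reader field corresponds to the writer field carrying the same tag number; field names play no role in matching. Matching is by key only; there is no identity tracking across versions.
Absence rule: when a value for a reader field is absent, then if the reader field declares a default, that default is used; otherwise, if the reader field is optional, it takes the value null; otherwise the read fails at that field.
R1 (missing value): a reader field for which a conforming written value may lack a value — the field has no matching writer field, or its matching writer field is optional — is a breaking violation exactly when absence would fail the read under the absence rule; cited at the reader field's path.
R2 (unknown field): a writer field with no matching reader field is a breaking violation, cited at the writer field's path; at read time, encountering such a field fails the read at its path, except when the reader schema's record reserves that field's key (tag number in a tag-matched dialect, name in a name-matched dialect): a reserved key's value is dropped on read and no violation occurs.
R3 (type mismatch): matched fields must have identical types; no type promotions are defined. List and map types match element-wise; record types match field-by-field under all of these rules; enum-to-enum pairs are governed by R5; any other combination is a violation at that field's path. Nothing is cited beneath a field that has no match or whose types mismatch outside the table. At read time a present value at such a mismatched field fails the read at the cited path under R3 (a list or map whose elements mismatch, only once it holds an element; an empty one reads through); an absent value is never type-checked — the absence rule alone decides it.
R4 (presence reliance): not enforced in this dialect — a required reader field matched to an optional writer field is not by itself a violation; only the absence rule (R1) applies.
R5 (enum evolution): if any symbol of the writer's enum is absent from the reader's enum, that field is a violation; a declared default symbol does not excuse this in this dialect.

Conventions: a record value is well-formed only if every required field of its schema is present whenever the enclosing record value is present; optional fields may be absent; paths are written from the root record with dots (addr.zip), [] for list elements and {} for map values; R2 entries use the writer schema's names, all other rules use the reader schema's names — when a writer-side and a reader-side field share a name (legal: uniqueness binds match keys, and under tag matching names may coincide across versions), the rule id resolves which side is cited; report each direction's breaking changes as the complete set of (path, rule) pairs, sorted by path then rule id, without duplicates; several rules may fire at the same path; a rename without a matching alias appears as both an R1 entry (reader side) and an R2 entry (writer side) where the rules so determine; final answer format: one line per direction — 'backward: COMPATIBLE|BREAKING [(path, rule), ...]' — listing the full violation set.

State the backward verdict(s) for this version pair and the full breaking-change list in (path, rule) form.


the writer's type comes first in each User pair
backward pass over User, reader schema v2, writer schema v1:
  status: paired with writer status (State -> State; writer required)
  factor has no writer counterpart
  meta: paired with writer meta (Contact -> Contact; writer required)
  price: paired with writer price (float64 -> float64; writer optional)
  quantity: paired with writer quantity (int64 -> int64; writer optional)
  meta.zip: paired with writer meta.zip (int32 -> int32; writer optional)
  meta.id: paired with writer meta.id (int64 -> int64; writer optional)
  meta.rating has no writer counterpart
  meta.enabled: paired with writer meta.enabled (bool -> bool; writer optional)
  nothing fires on User: backward is COMPATIBLE
the other User changes do not affect what is asked:
  added field factor to record User: optional float64, tag 36 (in v2 it sits immediately before meta) -> its effect on User is confined to the forward direction, not asked
  added field rating to record Contact: optional float64, tag 24 (in v2 it sits immediately before enabled) -> its effect on User is confined to the forward direction, not asked
  field meta in record User: required changed to optional -> its effect on User is confined to the forward direction, not asked

backward: COMPATIBLE []


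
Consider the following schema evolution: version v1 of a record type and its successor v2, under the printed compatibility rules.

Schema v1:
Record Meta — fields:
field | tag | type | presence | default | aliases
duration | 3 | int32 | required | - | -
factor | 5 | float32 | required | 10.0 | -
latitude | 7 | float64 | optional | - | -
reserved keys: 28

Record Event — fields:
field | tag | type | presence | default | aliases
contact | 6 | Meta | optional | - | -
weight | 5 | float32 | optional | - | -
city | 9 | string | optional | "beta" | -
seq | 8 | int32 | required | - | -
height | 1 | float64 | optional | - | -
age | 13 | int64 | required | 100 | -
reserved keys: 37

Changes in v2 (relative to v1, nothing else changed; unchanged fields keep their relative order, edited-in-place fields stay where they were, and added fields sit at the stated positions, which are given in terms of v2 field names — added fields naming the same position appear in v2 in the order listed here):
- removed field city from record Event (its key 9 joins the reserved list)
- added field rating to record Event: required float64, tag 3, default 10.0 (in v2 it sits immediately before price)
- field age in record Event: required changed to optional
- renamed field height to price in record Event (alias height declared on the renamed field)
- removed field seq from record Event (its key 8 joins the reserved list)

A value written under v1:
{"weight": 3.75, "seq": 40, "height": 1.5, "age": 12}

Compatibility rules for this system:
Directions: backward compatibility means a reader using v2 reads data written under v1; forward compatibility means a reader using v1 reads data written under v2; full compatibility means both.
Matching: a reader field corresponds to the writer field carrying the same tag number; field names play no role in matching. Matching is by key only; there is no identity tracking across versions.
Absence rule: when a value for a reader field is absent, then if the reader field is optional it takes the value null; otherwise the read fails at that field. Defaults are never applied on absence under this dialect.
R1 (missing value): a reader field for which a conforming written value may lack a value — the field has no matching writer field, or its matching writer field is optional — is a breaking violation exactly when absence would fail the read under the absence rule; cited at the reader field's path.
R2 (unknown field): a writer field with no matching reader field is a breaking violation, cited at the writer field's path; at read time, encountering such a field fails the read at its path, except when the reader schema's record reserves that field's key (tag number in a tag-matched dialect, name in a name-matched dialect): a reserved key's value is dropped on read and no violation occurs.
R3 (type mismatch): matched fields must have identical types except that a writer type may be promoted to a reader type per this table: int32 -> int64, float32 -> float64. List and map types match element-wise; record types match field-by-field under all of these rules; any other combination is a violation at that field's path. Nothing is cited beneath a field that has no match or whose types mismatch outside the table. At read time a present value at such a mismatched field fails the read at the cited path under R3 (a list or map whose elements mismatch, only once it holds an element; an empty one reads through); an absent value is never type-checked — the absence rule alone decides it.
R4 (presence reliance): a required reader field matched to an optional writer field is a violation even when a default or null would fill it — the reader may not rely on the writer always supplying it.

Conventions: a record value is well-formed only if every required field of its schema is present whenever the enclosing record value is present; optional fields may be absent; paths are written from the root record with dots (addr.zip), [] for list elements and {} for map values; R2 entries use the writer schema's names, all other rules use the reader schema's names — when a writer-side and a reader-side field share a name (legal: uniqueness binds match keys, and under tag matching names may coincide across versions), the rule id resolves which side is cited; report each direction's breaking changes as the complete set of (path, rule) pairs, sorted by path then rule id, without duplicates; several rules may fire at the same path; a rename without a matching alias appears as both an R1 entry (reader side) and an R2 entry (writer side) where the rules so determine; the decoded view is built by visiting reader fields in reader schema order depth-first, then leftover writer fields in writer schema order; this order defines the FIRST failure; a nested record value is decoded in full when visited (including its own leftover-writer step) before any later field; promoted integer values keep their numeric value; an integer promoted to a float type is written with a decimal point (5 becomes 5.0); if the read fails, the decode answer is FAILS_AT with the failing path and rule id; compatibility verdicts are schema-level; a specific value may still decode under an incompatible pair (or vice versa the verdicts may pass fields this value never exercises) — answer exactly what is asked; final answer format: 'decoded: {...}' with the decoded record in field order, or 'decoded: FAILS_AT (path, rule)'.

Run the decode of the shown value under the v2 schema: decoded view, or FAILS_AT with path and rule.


decoded: FAILS_AT (rating, R1)

arrows below run writer -> reader for Event
decode walk for Event under reader schema v2:
  contact := null (absent, optional -> null)
  weight := 3.75
  read fails at rating under R1 (no fill)
  => FAILS_AT (rating, R1)
ruling out the remaining Event differences:
  removed field city from record Event (its key 9 joins the reserved list) -> triggers nothing under the printed rules; the Event answer is the same either way
  field age in record Event: required changed to optional -> schema-level compatibility only; this Event value's decode is unchanged
  renamed field height to price in record Event (alias height declared on the renamed field) -> triggers nothing under the printed rules; the Event answer is the same either way
  removed field seq from record Event (its key 8 joins the reserved list) -> schema-level compatibility only; this Event value's decode is unchanged


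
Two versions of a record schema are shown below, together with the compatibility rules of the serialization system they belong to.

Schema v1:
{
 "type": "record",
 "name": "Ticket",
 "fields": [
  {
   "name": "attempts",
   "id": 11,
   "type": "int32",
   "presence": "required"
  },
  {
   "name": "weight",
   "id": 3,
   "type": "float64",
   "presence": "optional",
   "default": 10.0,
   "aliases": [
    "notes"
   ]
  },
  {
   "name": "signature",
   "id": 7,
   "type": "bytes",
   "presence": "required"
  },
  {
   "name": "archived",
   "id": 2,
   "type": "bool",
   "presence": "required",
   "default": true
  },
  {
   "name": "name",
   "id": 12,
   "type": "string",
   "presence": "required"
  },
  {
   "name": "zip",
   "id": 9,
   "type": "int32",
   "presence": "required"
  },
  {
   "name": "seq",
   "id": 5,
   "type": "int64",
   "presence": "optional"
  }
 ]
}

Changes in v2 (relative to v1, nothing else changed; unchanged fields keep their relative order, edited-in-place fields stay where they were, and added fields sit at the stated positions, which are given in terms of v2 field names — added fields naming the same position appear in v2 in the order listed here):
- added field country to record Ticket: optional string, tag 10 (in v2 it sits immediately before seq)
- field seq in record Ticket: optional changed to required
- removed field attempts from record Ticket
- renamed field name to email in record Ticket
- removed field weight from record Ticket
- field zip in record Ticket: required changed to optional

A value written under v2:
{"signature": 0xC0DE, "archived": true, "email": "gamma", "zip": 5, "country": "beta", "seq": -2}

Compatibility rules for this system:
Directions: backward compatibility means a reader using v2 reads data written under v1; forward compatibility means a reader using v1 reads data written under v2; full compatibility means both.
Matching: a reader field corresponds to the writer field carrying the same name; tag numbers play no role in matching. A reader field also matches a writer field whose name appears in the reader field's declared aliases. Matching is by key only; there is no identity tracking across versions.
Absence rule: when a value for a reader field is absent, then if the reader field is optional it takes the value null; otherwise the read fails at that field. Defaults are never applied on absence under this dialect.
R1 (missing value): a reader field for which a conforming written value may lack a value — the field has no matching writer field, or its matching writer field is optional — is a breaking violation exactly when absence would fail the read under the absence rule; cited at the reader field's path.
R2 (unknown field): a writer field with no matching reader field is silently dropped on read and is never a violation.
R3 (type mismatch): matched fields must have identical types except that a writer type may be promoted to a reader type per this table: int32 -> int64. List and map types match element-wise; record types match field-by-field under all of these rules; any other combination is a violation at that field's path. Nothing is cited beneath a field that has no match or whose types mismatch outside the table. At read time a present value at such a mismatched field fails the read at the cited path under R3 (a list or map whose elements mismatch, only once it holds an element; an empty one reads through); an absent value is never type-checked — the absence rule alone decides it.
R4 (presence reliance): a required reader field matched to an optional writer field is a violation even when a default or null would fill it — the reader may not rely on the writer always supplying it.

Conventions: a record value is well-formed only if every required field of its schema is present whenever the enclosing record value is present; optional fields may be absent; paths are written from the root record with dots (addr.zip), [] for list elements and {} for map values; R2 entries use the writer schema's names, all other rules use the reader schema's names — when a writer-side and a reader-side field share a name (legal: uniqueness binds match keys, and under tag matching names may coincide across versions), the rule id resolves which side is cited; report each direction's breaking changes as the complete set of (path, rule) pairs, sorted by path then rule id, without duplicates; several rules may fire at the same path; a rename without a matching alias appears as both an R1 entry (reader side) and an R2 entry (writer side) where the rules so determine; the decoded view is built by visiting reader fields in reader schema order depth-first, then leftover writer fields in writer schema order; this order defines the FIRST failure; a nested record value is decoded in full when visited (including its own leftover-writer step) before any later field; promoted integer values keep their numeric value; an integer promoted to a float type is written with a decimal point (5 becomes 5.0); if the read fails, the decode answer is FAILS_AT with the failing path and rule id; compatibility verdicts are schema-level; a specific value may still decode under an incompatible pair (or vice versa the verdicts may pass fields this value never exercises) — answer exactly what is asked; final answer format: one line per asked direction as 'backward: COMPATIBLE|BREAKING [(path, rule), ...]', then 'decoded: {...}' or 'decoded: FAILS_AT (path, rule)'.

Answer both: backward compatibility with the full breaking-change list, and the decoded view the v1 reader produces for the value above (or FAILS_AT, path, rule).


backward: BREAKING [(email, R1), (seq, R1), (seq, R4)]; decoded: FAILS_AT (attempts, R1)

each type pair in Ticket: writer, then reader
backward for Ticket (reader v2, writer v1):
  signature: bytes -> bytes, writer required; from signature
  archived: bool -> bool, writer required; from archived
  email has no writer counterpart
  zip: int32 -> int32, writer required; from zip
  country has no writer counterpart
  seq: int64 -> int64, writer optional; from seq
  leftover writer field: attempts
  leftover writer field: weight
  leftover writer field: name
  violation R1 at email
  violation R1 at seq
  violation R4 at seq
  => 3 violation(s): backward is BREAKING for Ticket
decode (reader v1):
  read fails at attempts under R1 (no fill)
  => FAILS_AT (attempts, R1)
the rest of the Ticket diff is inert for this question:
  added field country to record Ticket: optional string, tag 10 (in v2 it sits immediately before seq) -> fires no rule on Ticket, leaving the asked answer as it is
  removed field weight from record Ticket -> fires no rule on Ticket, leaving the asked answer as it is
  field zip in record Ticket: required changed to optional -> fires only in the forward direction of Ticket, which is not asked here


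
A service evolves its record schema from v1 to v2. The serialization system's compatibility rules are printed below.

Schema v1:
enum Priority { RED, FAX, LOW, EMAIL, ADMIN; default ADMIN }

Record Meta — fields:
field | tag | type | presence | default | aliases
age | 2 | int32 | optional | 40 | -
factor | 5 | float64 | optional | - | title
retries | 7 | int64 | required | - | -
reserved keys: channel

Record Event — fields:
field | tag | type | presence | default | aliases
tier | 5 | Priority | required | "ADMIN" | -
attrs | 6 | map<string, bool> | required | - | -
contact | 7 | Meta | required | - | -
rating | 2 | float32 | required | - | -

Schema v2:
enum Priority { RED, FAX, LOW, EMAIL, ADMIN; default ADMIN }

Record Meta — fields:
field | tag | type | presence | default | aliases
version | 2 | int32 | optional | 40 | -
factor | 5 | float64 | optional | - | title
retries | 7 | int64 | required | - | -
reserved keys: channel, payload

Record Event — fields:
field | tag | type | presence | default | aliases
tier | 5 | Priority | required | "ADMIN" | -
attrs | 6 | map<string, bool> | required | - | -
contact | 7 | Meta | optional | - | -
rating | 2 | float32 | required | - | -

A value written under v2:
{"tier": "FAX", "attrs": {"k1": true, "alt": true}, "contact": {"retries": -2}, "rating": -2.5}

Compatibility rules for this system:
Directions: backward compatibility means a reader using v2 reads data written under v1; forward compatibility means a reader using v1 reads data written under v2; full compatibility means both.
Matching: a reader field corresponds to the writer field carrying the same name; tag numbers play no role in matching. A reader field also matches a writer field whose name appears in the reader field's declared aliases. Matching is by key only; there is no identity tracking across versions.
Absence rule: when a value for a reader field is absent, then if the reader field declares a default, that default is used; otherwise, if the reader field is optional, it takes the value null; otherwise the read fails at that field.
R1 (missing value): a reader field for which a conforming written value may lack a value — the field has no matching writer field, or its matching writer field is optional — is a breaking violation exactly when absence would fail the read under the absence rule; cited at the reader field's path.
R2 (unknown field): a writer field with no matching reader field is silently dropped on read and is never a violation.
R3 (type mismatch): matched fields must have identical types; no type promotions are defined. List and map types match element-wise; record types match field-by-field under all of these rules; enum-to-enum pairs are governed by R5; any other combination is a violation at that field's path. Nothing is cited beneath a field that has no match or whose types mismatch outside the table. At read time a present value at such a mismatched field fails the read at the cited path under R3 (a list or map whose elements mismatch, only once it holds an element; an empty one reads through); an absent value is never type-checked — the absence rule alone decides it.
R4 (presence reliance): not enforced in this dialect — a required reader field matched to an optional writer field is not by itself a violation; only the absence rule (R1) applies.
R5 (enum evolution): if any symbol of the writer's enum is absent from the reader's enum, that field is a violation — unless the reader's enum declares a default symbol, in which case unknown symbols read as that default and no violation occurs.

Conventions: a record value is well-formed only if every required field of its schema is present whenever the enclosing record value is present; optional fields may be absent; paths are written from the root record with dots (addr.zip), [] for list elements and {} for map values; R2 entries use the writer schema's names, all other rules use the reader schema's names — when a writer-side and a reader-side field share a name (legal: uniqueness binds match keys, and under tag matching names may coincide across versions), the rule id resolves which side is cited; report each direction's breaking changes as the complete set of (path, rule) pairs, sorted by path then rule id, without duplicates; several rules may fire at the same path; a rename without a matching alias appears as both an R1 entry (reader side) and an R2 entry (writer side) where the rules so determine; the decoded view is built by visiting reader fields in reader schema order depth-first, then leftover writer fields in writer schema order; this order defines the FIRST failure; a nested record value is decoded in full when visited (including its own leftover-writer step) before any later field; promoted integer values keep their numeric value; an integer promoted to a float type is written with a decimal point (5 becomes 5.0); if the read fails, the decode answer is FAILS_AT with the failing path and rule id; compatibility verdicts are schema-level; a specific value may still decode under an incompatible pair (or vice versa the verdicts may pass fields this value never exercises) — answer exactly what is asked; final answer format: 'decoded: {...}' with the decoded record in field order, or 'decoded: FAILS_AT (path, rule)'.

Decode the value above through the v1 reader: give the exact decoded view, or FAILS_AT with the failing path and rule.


decoded: {"tier": "FAX", "attrs": {"k1": true, "alt": true}, "contact": {"age": 40, "factor": null, "retries": -2}, "rating": -2.5}

the writer's type comes first in each Event pair
decode (reader v1):
  tier := "FAX"
  attrs := {"k1": true, "alt": true}
  contact.age := 40 (absent -> default)
  contact.factor := null (absent, optional -> null)
  contact.retries := -2
  rating := -2.5
  => decoded: {"tier": "FAX", "attrs": {"k1": true, "alt": true}, "contact": {"age": 40, "factor": null, "retries": -2}, "rating": -2.5}
remaining Event differences; none change what is asked:
  field contact in record Event: required changed to optional -> shifts the Event verdicts, not this decode
  renamed field age to version in record Meta -> triggers nothing under the printed rules; the Event answer is the same either way
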